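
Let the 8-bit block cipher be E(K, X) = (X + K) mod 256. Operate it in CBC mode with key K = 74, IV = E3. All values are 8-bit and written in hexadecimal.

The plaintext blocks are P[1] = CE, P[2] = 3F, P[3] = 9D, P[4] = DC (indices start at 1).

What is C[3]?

CBC encryption: C_i = E(K, P_i ⊕ C_{i−1}), with C_{0} = IV.
C[1]: P[1] ⊕ E3 = 2D; E(K, 2D) = A1.
C[2]: P[2] ⊕ A1 = 9E; E(K, 9E) = 12.
C[3]: P[3] ⊕ 12 = 8F; E(K, 8F) = 03.

C[3] = 03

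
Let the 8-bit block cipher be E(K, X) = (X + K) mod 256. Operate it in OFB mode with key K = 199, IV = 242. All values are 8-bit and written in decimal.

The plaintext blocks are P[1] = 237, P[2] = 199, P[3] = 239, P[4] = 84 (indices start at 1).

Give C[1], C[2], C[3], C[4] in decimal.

OFB encryption: S_i = E(K, S_{i−1}) with S_{0} = IV; C_i = P_i ⊕ S_i.
C[1]: S = E(K, 242) = 185; 237 ⊕ 185 = 84.
C[2]: S = E(K, 185) = 128; 199 ⊕ 128 = 71.
C[3]: S = E(K, 128) = 71; 239 ⊕ 71 = 168.
C[4]: S = E(K, 71) = 14; 84 ⊕ 14 = 90.

C[1] = 84, C[2] = 71, C[3] = 168, C[4] = 90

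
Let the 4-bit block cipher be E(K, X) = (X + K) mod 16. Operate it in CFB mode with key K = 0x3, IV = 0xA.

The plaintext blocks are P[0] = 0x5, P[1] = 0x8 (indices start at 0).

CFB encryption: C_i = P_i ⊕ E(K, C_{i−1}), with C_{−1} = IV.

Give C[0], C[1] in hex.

C[0]: E(K, 0xA) = 0xD; 0x5 ⊕ 0xD = 0x8.
C[1]: E(K, 0x8) = 0xB; 0x8 ⊕ 0xB = 0x3.

C[0] = 0x8, C[1] = 0x3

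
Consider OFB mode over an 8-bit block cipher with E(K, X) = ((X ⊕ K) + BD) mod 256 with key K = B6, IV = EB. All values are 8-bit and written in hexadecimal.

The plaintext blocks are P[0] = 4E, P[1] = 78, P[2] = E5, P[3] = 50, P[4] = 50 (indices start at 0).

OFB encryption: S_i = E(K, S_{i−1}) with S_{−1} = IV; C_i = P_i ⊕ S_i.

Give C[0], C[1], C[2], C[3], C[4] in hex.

C[0] = 54, C[1] = 11, C[2] = 79, C[3] = B7, C[4] = 5E

C[0]: S = E(K, EB) = 1A; 4E ⊕ 1A = 54.
C[1]: S = E(K, 1A) = 69; 78 ⊕ 69 = 11.
C[2]: S = E(K, 69) = 9C; E5 ⊕ 9C = 79.
C[3]: S = E(K, 9C) = E7; 50 ⊕ E7 = B7.
C[4]: S = E(K, E7) = 0E; 50 ⊕ 0E = 5E.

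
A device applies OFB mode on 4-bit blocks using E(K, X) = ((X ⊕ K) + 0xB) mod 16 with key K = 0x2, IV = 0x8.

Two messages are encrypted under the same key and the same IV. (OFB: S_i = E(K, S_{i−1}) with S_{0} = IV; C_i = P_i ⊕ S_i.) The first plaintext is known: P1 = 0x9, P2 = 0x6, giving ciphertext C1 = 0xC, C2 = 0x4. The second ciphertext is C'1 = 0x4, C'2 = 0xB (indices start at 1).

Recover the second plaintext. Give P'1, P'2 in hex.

In OFB with a reused IV, both messages share the same keystream S_i, so C_i ⊕ C'_i = P_i ⊕ P'_i and thus P'_i = P_i ⊕ C_i ⊕ C'_i.
P'1: 0x9 ⊕ 0xC ⊕ 0x4 = 0x1.
P'2: 0x6 ⊕ 0x4 ⊕ 0xB = 0x9.

P'1 = 0x1, P'2 = 0x9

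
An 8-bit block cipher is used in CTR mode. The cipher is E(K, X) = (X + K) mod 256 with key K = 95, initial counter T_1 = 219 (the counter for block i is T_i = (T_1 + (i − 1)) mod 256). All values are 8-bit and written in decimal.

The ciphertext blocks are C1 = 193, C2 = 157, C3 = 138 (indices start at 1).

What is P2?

P2 = 166

CTR decryption: S_i = E(K, T_i) where T_i is the counter for block i; P_i = C_i ⊕ S_i.
P2: T = 220, S = E(K, T) = 59; 157 ⊕ 59 = 166.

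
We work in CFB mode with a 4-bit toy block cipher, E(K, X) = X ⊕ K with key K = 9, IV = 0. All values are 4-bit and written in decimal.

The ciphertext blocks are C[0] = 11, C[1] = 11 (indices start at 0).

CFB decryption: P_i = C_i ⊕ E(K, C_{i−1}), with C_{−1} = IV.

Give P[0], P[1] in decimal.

P[0]: E(K, 0) = 9; 11 ⊕ 9 = 2.
P[1]: E(K, 11) = 2; 11 ⊕ 2 = 9.

P[0] = 2, P[1] = 9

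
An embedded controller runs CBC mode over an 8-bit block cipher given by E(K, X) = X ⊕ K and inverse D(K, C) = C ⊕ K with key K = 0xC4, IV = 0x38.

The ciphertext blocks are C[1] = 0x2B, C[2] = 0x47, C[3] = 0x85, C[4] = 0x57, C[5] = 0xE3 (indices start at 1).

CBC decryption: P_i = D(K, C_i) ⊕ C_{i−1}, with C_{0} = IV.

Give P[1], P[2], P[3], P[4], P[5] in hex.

P[1] = 0xD7, P[2] = 0xA8, P[3] = 0x06, P[4] = 0x16, P[5] = 0x70

P[1]: D(K, 0x2B) = 0xEF; 0xEF ⊕ 0x38 = 0xD7.
P[2]: D(K, 0x47) = 0x83; 0x83 ⊕ 0x2B = 0xA8.
P[3]: D(K, 0x85) = 0x41; 0x41 ⊕ 0x47 = 0x06.
P[4]: D(K, 0x57) = 0x93; 0x93 ⊕ 0x85 = 0x16.
P[5]: D(K, 0xE3) = 0x27; 0x27 ⊕ 0x57 = 0x70.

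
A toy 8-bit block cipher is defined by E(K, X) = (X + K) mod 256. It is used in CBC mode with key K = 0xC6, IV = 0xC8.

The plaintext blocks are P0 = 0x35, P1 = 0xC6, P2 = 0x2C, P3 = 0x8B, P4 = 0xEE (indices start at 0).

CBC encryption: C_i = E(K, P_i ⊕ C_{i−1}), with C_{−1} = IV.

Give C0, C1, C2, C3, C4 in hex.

C0 = 0xC3, C1 = 0xCB, C2 = 0xAD, C3 = 0xEC, C4 = 0xC8

C0: P0 ⊕ 0xC8 = 0xFD; E(K, 0xFD) = 0xC3.
C1: P1 ⊕ 0xC3 = 0x05; E(K, 0x05) = 0xCB.
C2: P2 ⊕ 0xCB = 0xE7; E(K, 0xE7) = 0xAD.
C3: P3 ⊕ 0xAD = 0x26; E(K, 0x26) = 0xEC.
C4: P4 ⊕ 0xEC = 0x02; E(K, 0x02) = 0xC8.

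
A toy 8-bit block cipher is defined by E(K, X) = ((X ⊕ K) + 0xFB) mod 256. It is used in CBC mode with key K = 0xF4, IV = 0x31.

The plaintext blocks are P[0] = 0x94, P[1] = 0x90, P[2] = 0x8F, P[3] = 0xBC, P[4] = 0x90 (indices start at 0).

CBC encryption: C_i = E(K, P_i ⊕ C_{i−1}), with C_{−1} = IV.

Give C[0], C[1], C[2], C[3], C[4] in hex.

C[0]: P[0] ⊕ 0x31 = 0xA5; E(K, 0xA5) = 0x4C.
C[1]: P[1] ⊕ 0x4C = 0xDC; E(K, 0xDC) = 0x23.
C[2]: P[2] ⊕ 0x23 = 0xAC; E(K, 0xAC) = 0x53.
C[3]: P[3] ⊕ 0x53 = 0xEF; E(K, 0xEF) = 0x16.
C[4]: P[4] ⊕ 0x16 = 0x86; E(K, 0x86) = 0x6D.

C[0] = 0x4C, C[1] = 0x23, C[2] = 0x53, C[3] = 0x16, C[4] = 0x6D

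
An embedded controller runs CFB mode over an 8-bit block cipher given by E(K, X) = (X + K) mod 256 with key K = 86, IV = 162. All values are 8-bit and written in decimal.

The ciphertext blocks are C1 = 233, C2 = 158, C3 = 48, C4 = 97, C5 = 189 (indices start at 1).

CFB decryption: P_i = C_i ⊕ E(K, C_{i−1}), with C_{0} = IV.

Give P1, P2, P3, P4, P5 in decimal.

P1: E(K, 162) = 248; 233 ⊕ 248 = 17.
P2: E(K, 233) = 63; 158 ⊕ 63 = 161.
P3: E(K, 158) = 244; 48 ⊕ 244 = 196.
P4: E(K, 48) = 134; 97 ⊕ 134 = 231.
P5: E(K, 97) = 183; 189 ⊕ 183 = 10.

P1 = 17, P2 = 161, P3 = 196, P4 = 231, P5 = 10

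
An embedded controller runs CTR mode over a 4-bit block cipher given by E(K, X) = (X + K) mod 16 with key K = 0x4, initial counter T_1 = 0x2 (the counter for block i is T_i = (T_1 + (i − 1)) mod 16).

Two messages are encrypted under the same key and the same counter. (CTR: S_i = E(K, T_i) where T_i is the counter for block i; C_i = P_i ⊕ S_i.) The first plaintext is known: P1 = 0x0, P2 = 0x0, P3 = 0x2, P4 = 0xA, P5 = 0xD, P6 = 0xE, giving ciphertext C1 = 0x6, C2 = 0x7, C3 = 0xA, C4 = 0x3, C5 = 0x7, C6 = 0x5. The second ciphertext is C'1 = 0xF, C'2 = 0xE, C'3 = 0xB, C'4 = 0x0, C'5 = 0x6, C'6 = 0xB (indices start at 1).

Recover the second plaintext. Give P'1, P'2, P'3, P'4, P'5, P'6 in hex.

In CTR with a reused counter, both messages share the same keystream S_i, so C_i ⊕ C'_i = P_i ⊕ P'_i and thus P'_i = P_i ⊕ C_i ⊕ C'_i.
P'1: 0x0 ⊕ 0x6 ⊕ 0xF = 0x9.
P'2: 0x0 ⊕ 0x7 ⊕ 0xE = 0x9.
P'3: 0x2 ⊕ 0xA ⊕ 0xB = 0x3.
P'4: 0xA ⊕ 0x3 ⊕ 0x0 = 0x9.
P'5: 0xD ⊕ 0x7 ⊕ 0x6 = 0xC.
P'6: 0xE ⊕ 0x5 ⊕ 0xB = 0x0.

P'1 = 0x9, P'2 = 0x9, P'3 = 0x3, P'4 = 0x9, P'5 = 0xC, P'6 = 0x0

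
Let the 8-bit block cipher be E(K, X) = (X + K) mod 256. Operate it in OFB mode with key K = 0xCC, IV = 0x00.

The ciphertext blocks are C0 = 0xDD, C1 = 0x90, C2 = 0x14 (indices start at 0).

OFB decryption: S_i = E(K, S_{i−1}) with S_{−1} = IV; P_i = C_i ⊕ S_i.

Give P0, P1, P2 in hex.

P0: S = E(K, 0x00) = 0xCC; 0xDD ⊕ 0xCC = 0x11.
P1: S = E(K, 0xCC) = 0x98; 0x90 ⊕ 0x98 = 0x08.
P2: S = E(K, 0x98) = 0x64; 0x14 ⊕ 0x64 = 0x70.

P0 = 0x11, P1 = 0x08, P2 = 0x70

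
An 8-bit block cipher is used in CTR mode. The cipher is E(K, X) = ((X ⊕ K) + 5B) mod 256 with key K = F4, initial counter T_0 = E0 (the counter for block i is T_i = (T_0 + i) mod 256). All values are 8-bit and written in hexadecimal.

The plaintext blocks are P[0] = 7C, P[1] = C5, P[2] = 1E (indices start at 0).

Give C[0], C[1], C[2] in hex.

C[0] = 13, C[1] = B5, C[2] = 6F

CTR encryption: S_i = E(K, T_i) where T_i is the counter for block i; C_i = P_i ⊕ S_i.
C[0]: T = E0, S = E(K, T) = 6F; 7C ⊕ 6F = 13.
C[1]: T = E1, S = E(K, T) = 70; C5 ⊕ 70 = B5.
C[2]: T = E2, S = E(K, T) = 71; 1E ⊕ 71 = 6F.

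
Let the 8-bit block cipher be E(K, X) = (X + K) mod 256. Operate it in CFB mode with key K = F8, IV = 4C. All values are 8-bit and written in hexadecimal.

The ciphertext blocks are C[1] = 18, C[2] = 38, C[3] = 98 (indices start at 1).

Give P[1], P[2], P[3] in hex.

P[1] = 5C, P[2] = 28, P[3] = A8

CFB decryption: P_i = C_i ⊕ E(K, C_{i−1}), with C_{0} = IV.
P[1]: E(K, 4C) = 44; 18 ⊕ 44 = 5C.
P[2]: E(K, 18) = 10; 38 ⊕ 10 = 28.
P[3]: E(K, 38) = 30; 98 ⊕ 30 = A8.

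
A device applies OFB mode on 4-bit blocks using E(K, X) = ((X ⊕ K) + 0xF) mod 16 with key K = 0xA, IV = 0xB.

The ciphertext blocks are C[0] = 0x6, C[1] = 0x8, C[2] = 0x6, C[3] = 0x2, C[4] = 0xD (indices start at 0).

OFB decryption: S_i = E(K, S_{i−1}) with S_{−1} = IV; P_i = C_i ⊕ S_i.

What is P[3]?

P[3] = 0x5

P[0]: S = E(K, 0xB) = 0x0; 0x6 ⊕ 0x0 = 0x6.
P[1]: S = E(K, 0x0) = 0x9; 0x8 ⊕ 0x9 = 0x1.
P[2]: S = E(K, 0x9) = 0x2; 0x6 ⊕ 0x2 = 0x4.
P[3]: S = E(K, 0x2) = 0x7; 0x2 ⊕ 0x7 = 0x5.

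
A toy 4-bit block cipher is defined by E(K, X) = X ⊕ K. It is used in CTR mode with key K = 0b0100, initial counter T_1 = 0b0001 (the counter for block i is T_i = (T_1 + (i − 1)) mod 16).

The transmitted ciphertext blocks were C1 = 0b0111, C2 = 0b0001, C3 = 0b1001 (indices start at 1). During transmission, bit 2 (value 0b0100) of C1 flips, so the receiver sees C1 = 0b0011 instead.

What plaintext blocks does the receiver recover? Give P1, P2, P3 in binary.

CTR decryption: S_i = E(K, T_i) where T_i is the counter for block i; P_i = C_i ⊕ S_i.
Only C1 changed, to 0b0011. In CTR, a change in C_i flips the same bit in P_i only; the keystream is unaffected. Decrypting the received ciphertext:
P1: T = 0b0001, S = E(K, T) = 0b0101; 0b0011 ⊕ 0b0101 = 0b0110.
P2: T = 0b0010, S = E(K, T) = 0b0110; 0b0001 ⊕ 0b0110 = 0b0111.
P3: T = 0b0011, S = E(K, T) = 0b0111; 0b1001 ⊕ 0b0111 = 0b1110.
Blocks that differ from the original plaintext: P1.

P1 = 0b0110, P2 = 0b0111, P3 = 0b1110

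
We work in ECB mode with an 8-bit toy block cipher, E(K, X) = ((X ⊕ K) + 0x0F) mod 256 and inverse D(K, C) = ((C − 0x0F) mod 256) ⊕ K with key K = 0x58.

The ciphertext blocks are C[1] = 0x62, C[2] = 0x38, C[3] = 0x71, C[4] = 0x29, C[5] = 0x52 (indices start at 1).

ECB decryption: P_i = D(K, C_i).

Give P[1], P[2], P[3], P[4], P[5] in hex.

P[1] = 0x0B, P[2] = 0x71, P[3] = 0x3A, P[4] = 0x42, P[5] = 0x1B

P[1]: D(K, 0x62) = 0x0B.
P[2]: D(K, 0x38) = 0x71.
P[3]: D(K, 0x71) = 0x3A.
P[4]: D(K, 0x29) = 0x42.
P[5]: D(K, 0x52) = 0x1B.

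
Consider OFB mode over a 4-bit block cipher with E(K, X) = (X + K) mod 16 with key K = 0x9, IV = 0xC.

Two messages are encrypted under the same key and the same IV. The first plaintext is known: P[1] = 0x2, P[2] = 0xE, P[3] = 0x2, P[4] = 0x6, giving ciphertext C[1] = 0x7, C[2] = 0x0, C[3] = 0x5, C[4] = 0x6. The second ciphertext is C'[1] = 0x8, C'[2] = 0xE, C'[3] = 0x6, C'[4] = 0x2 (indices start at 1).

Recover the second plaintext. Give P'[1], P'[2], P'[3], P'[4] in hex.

P'[1] = 0xD, P'[2] = 0x0, P'[3] = 0x1, P'[4] = 0x2

In OFB with a reused IV, both messages share the same keystream S_i, so C_i ⊕ C'_i = P_i ⊕ P'_i and thus P'_i = P_i ⊕ C_i ⊕ C'_i.
P'[1]: 0x2 ⊕ 0x7 ⊕ 0x8 = 0xD.
P'[2]: 0xE ⊕ 0x0 ⊕ 0xE = 0x0.
P'[3]: 0x2 ⊕ 0x5 ⊕ 0x6 = 0x1.
P'[4]: 0x6 ⊕ 0x6 ⊕ 0x2 = 0x2.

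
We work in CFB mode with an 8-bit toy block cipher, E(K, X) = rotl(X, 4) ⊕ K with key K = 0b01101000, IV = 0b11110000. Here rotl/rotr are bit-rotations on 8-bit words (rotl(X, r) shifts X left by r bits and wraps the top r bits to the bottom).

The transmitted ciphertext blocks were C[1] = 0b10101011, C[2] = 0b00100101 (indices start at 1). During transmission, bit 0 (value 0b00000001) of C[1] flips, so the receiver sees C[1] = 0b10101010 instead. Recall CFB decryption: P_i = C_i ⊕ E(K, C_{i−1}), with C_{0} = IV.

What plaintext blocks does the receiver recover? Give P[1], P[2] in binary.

P[1] = 0b11001101, P[2] = 0b11100111

Only C[1] changed, to 0b10101010. In CFB, a change in C_i flips the same bit in P_i and garbles P_{i+1}. Decrypting the received ciphertext:
P[1]: E(K, 0b11110000) = 0b01100111; 0b10101010 ⊕ 0b01100111 = 0b11001101.
P[2]: E(K, 0b10101010) = 0b11000010; 0b00100101 ⊕ 0b11000010 = 0b11100111.
Blocks that differ from the original plaintext: P[1], P[2].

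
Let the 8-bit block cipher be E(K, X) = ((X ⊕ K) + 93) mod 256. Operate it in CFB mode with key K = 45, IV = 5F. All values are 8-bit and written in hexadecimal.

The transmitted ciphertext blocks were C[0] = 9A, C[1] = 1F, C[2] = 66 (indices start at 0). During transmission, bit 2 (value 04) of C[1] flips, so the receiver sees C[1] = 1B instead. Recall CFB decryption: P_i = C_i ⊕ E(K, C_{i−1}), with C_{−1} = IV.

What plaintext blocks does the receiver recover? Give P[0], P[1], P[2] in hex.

P[0] = 37, P[1] = 69, P[2] = 97

Only C[1] changed, to 1B. In CFB, a change in C_i flips the same bit in P_i and garbles P_{i+1}. Decrypting the received ciphertext:
P[0]: E(K, 5F) = AD; 9A ⊕ AD = 37.
P[1]: E(K, 9A) = 72; 1B ⊕ 72 = 69.
P[2]: E(K, 1B) = F1; 66 ⊕ F1 = 97.
Blocks that differ from the original plaintext: P[1], P[2].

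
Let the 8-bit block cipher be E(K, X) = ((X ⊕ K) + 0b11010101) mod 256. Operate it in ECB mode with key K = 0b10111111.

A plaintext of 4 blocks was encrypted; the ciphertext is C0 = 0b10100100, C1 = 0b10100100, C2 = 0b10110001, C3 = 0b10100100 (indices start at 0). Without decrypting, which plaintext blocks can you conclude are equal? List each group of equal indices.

ECB encrypts each block independently with the same key, so equal ciphertext blocks imply equal plaintext blocks.
C0 = C1 = C3 = 0b10100100, so P0 = P1 = P3.

P0 = P1 = P3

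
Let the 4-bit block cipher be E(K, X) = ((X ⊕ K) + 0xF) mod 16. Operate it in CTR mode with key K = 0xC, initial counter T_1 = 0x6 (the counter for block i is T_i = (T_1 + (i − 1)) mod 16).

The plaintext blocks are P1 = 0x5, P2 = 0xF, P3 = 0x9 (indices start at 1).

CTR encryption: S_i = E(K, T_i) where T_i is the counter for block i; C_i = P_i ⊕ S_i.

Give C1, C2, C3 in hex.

C1 = 0xC, C2 = 0x5, C3 = 0xA

C1: T = 0x6, S = E(K, T) = 0x9; 0x5 ⊕ 0x9 = 0xC.
C2: T = 0x7, S = E(K, T) = 0xA; 0xF ⊕ 0xA = 0x5.
C3: T = 0x8, S = E(K, T) = 0x3; 0x9 ⊕ 0x3 = 0xA.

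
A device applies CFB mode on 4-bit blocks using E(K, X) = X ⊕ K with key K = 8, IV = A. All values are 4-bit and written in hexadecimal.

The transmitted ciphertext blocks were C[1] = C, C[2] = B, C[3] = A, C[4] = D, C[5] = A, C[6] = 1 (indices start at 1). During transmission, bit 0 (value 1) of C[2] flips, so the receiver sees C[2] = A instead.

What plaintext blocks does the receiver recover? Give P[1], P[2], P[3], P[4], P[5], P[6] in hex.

CFB decryption: P_i = C_i ⊕ E(K, C_{i−1}), with C_{0} = IV.
Only C[2] changed, to A. In CFB, a change in C_i flips the same bit in P_i and garbles P_{i+1}. Decrypting the received ciphertext:
P[1]: E(K, A) = 2; C ⊕ 2 = E.
P[2]: E(K, C) = 4; A ⊕ 4 = E.
P[3]: E(K, A) = 2; A ⊕ 2 = 8.
P[4]: E(K, A) = 2; D ⊕ 2 = F.
P[5]: E(K, D) = 5; A ⊕ 5 = F.
P[6]: E(K, A) = 2; 1 ⊕ 2 = 3.
Blocks that differ from the original plaintext: P[2], P[3].

P[1] = E, P[2] = E, P[3] = 8, P[4] = F, P[5] = F, P[6] = 3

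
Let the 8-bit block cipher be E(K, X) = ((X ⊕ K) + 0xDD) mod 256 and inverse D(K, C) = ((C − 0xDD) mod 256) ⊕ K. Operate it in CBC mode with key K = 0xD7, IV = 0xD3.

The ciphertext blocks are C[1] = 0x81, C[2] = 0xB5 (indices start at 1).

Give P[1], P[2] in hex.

CBC decryption: P_i = D(K, C_i) ⊕ C_{i−1}, with C_{0} = IV.
P[1]: D(K, 0x81) = 0x73; 0x73 ⊕ 0xD3 = 0xA0.
P[2]: D(K, 0xB5) = 0x0F; 0x0F ⊕ 0x81 = 0x8E.

P[1] = 0xA0, P[2] = 0x8E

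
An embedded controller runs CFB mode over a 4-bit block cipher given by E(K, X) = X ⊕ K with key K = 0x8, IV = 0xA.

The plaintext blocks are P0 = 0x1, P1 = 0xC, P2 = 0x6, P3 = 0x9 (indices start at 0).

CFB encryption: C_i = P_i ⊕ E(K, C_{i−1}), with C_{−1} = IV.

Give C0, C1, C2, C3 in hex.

C0 = 0x3, C1 = 0x7, C2 = 0x9, C3 = 0x8

C0: E(K, 0xA) = 0x2; 0x1 ⊕ 0x2 = 0x3.
C1: E(K, 0x3) = 0xB; 0xC ⊕ 0xB = 0x7.
C2: E(K, 0x7) = 0xF; 0x6 ⊕ 0xF = 0x9.
C3: E(K, 0x9) = 0x1; 0x9 ⊕ 0x1 = 0x8.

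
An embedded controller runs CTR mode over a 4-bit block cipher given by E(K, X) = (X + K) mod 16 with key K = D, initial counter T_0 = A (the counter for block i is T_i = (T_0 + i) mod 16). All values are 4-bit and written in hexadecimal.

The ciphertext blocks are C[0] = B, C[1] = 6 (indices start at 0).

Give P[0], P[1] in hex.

CTR decryption: S_i = E(K, T_i) where T_i is the counter for block i; P_i = C_i ⊕ S_i.
P[0]: T = A, S = E(K, T) = 7; B ⊕ 7 = C.
P[1]: T = B, S = E(K, T) = 8; 6 ⊕ 8 = E.

P[0] = C, P[1] = E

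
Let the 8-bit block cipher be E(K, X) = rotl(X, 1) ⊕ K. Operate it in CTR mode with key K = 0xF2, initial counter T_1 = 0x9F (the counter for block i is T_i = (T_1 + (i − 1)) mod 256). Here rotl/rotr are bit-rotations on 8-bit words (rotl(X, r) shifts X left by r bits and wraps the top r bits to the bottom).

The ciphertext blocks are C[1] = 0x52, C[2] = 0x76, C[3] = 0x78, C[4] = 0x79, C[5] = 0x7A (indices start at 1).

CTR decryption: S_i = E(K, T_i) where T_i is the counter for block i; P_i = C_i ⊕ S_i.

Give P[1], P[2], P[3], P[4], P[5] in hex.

P[1]: T = 0x9F, S = E(K, T) = 0xCD; 0x52 ⊕ 0xCD = 0x9F.
P[2]: T = 0xA0, S = E(K, T) = 0xB3; 0x76 ⊕ 0xB3 = 0xC5.
P[3]: T = 0xA1, S = E(K, T) = 0xB1; 0x78 ⊕ 0xB1 = 0xC9.
P[4]: T = 0xA2, S = E(K, T) = 0xB7; 0x79 ⊕ 0xB7 = 0xCE.
P[5]: T = 0xA3, S = E(K, T) = 0xB5; 0x7A ⊕ 0xB5 = 0xCF.

P[1] = 0x9F, P[2] = 0xC5, P[3] = 0xC9, P[4] = 0xCE, P[5] = 0xCF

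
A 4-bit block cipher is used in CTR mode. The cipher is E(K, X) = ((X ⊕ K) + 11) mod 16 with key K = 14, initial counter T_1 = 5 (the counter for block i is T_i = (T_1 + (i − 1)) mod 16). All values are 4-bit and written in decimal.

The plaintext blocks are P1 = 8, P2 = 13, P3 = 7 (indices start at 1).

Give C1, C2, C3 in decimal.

CTR encryption: S_i = E(K, T_i) where T_i is the counter for block i; C_i = P_i ⊕ S_i.
C1: T = 5, S = E(K, T) = 6; 8 ⊕ 6 = 14.
C2: T = 6, S = E(K, T) = 3; 13 ⊕ 3 = 14.
C3: T = 7, S = E(K, T) = 4; 7 ⊕ 4 = 3.

C1 = 14, C2 = 14, C3 = 3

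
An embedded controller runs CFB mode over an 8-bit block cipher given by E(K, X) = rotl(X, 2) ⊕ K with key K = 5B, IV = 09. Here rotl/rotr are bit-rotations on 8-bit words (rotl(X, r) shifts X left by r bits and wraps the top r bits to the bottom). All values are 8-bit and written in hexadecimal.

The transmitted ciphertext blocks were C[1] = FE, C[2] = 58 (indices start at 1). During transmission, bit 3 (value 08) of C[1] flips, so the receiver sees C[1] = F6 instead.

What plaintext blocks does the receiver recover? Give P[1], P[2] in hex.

P[1] = 89, P[2] = D8

CFB decryption: P_i = C_i ⊕ E(K, C_{i−1}), with C_{0} = IV.
Only C[1] changed, to F6. In CFB, a change in C_i flips the same bit in P_i and garbles P_{i+1}. Decrypting the received ciphertext:
P[1]: E(K, 09) = 7F; F6 ⊕ 7F = 89.
P[2]: E(K, F6) = 80; 58 ⊕ 80 = D8.
Blocks that differ from the original plaintext: P[1], P[2].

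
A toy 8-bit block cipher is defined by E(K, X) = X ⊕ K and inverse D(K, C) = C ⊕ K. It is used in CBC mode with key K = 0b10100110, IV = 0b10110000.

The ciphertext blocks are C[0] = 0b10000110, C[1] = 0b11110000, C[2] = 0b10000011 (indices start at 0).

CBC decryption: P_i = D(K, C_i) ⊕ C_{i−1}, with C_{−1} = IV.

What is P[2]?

P[2]: D(K, 0b10000011) = 0b00100101; 0b00100101 ⊕ 0b11110000 = 0b11010101.

P[2] = 0b11010101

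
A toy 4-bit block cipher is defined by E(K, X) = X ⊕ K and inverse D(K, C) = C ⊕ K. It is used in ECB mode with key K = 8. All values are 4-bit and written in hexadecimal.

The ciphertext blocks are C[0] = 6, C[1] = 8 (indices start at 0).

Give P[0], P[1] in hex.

P[0] = E, P[1] = 0

ECB decryption: P_i = D(K, C_i).
P[0]: D(K, 6) = E.
P[1]: D(K, 8) = 0.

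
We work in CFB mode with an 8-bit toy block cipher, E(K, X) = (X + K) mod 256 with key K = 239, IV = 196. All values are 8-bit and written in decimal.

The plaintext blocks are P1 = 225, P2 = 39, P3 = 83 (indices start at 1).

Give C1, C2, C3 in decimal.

CFB encryption: C_i = P_i ⊕ E(K, C_{i−1}), with C_{0} = IV.
C1: E(K, 196) = 179; 225 ⊕ 179 = 82.
C2: E(K, 82) = 65; 39 ⊕ 65 = 102.
C3: E(K, 102) = 85; 83 ⊕ 85 = 6.

C1 = 82, C2 = 102, C3 = 6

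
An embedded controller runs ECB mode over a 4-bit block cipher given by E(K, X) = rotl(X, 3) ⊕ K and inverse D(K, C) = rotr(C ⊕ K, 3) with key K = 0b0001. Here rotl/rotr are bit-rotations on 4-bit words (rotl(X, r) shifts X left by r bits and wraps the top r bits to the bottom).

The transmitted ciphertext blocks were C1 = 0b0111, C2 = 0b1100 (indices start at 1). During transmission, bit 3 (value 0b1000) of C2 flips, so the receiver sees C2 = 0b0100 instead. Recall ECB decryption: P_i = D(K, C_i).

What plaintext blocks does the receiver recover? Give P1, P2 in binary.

P1 = 0b1100, P2 = 0b1010

Only C2 changed, to 0b0100. In ECB, a change in C_i affects only P_i. Decrypting the received ciphertext:
P1: D(K, 0b0111) = 0b1100.
P2: D(K, 0b0100) = 0b1010.
Blocks that differ from the original plaintext: P2.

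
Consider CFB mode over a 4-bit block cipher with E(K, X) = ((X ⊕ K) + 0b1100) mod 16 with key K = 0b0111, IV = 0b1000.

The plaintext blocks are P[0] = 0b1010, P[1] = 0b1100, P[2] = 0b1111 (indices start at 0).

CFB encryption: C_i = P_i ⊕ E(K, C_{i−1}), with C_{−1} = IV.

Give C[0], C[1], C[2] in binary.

C[0] = 0b0001, C[1] = 0b1110, C[2] = 0b1010

C[0]: E(K, 0b1000) = 0b1011; 0b1010 ⊕ 0b1011 = 0b0001.
C[1]: E(K, 0b0001) = 0b0010; 0b1100 ⊕ 0b0010 = 0b1110.
C[2]: E(K, 0b1110) = 0b0101; 0b1111 ⊕ 0b0101 = 0b1010.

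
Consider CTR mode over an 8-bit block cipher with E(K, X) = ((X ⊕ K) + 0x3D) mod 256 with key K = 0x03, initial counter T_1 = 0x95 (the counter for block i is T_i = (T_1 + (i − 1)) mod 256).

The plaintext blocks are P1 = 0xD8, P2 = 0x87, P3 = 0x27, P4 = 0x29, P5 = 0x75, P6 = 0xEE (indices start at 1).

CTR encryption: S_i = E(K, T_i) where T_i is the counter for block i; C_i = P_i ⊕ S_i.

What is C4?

C4 = 0xF1

C1: T = 0x95, S = E(K, T) = 0xD3; 0xD8 ⊕ 0xD3 = 0x0B.
C2: T = 0x96, S = E(K, T) = 0xD2; 0x87 ⊕ 0xD2 = 0x55.
C3: T = 0x97, S = E(K, T) = 0xD1; 0x27 ⊕ 0xD1 = 0xF6.
C4: T = 0x98, S = E(K, T) = 0xD8; 0x29 ⊕ 0xD8 = 0xF1.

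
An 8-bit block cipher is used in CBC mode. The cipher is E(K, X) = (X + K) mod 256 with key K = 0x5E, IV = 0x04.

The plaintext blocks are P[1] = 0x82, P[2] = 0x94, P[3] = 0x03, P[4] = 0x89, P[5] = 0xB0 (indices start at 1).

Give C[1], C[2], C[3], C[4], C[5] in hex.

C[1] = 0xE4, C[2] = 0xCE, C[3] = 0x2B, C[4] = 0x00, C[5] = 0x0E

CBC encryption: C_i = E(K, P_i ⊕ C_{i−1}), with C_{0} = IV.
C[1]: P[1] ⊕ 0x04 = 0x86; E(K, 0x86) = 0xE4.
C[2]: P[2] ⊕ 0xE4 = 0x70; E(K, 0x70) = 0xCE.
C[3]: P[3] ⊕ 0xCE = 0xCD; E(K, 0xCD) = 0x2B.
C[4]: P[4] ⊕ 0x2B = 0xA2; E(K, 0xA2) = 0x00.
C[5]: P[5] ⊕ 0x00 = 0xB0; E(K, 0xB0) = 0x0E.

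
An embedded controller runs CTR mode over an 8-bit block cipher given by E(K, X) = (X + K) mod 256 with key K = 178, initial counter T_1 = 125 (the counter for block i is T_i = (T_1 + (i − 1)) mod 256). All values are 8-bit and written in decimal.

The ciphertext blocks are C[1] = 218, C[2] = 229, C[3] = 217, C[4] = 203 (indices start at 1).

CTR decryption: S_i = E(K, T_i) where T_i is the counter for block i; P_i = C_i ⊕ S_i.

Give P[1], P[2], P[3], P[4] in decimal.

P[1]: T = 125, S = E(K, T) = 47; 218 ⊕ 47 = 245.
P[2]: T = 126, S = E(K, T) = 48; 229 ⊕ 48 = 213.
P[3]: T = 127, S = E(K, T) = 49; 217 ⊕ 49 = 232.
P[4]: T = 128, S = E(K, T) = 50; 203 ⊕ 50 = 249.

P[1] = 245, P[2] = 213, P[3] = 232, P[4] = 249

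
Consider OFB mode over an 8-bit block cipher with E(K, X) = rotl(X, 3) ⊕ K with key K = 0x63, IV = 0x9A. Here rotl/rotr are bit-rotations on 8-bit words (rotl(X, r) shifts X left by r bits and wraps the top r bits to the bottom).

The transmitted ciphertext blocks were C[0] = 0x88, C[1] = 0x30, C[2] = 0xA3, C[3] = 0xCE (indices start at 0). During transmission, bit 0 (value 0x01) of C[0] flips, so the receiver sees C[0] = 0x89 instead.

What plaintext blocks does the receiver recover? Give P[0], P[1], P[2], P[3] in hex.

P[0] = 0x3E, P[1] = 0xEE, P[2] = 0x36, P[3] = 0x01

OFB decryption: S_i = E(K, S_{i−1}) with S_{−1} = IV; P_i = C_i ⊕ S_i.
Only C[0] changed, to 0x89. In OFB, a change in C_i flips the same bit in P_i only; the keystream is unaffected. Decrypting the received ciphertext:
P[0]: S = E(K, 0x9A) = 0xB7; 0x89 ⊕ 0xB7 = 0x3E.
P[1]: S = E(K, 0xB7) = 0xDE; 0x30 ⊕ 0xDE = 0xEE.
P[2]: S = E(K, 0xDE) = 0x95; 0xA3 ⊕ 0x95 = 0x36.
P[3]: S = E(K, 0x95) = 0xCF; 0xCE ⊕ 0xCF = 0x01.
Blocks that differ from the original plaintext: P[0].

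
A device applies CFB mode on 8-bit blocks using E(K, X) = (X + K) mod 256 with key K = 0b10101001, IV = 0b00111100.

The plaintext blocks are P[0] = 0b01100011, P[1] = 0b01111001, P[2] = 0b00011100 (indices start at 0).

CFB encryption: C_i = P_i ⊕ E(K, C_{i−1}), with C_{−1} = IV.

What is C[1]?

C[1] = 0b01010110

C[0]: E(K, 0b00111100) = 0b11100101; 0b01100011 ⊕ 0b11100101 = 0b10000110.
C[1]: E(K, 0b10000110) = 0b00101111; 0b01111001 ⊕ 0b00101111 = 0b01010110.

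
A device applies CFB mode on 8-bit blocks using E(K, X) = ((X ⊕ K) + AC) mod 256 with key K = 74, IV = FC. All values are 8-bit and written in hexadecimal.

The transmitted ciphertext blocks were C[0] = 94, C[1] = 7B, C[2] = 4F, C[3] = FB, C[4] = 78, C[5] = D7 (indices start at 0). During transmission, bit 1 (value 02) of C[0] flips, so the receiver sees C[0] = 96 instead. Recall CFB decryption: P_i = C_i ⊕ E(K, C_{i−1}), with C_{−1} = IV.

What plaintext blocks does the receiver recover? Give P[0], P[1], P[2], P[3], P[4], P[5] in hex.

P[0] = A2, P[1] = F5, P[2] = F4, P[3] = 1C, P[4] = 43, P[5] = 6F

Only C[0] changed, to 96. In CFB, a change in C_i flips the same bit in P_i and garbles P_{i+1}. Decrypting the received ciphertext:
P[0]: E(K, FC) = 34; 96 ⊕ 34 = A2.
P[1]: E(K, 96) = 8E; 7B ⊕ 8E = F5.
P[2]: E(K, 7B) = BB; 4F ⊕ BB = F4.
P[3]: E(K, 4F) = E7; FB ⊕ E7 = 1C.
P[4]: E(K, FB) = 3B; 78 ⊕ 3B = 43.
P[5]: E(K, 78) = B8; D7 ⊕ B8 = 6F.
Blocks that differ from the original plaintext: P[0], P[1].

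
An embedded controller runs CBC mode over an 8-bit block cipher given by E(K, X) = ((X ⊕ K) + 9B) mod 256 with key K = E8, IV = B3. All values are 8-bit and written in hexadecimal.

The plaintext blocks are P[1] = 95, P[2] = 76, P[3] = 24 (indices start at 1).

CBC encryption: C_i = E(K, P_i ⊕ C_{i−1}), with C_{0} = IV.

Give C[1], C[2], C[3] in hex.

C[1] = 69, C[2] = 92, C[3] = F9

C[1]: P[1] ⊕ B3 = 26; E(K, 26) = 69.
C[2]: P[2] ⊕ 69 = 1F; E(K, 1F) = 92.
C[3]: P[3] ⊕ 92 = B6; E(K, B6) = F9.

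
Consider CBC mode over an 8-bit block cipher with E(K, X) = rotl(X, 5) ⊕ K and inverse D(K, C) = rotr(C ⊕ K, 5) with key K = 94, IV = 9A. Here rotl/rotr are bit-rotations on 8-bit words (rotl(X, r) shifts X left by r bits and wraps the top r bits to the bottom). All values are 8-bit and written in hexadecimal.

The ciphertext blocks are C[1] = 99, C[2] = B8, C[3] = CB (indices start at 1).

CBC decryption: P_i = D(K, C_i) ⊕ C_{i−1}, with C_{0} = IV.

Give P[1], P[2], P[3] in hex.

P[1]: D(K, 99) = 68; 68 ⊕ 9A = F2.
P[2]: D(K, B8) = 61; 61 ⊕ 99 = F8.
P[3]: D(K, CB) = FA; FA ⊕ B8 = 42.

P[1] = F2, P[2] = F8, P[3] = 42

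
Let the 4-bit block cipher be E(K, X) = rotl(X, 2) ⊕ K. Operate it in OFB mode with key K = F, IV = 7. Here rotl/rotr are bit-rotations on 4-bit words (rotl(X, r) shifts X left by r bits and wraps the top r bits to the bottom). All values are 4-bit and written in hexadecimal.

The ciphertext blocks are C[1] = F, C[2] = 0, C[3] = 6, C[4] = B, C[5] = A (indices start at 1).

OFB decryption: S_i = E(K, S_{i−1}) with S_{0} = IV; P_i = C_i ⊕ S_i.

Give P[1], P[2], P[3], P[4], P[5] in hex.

P[1] = D, P[2] = 7, P[3] = 4, P[4] = C, P[5] = 8

P[1]: S = E(K, 7) = 2; F ⊕ 2 = D.
P[2]: S = E(K, 2) = 7; 0 ⊕ 7 = 7.
P[3]: S = E(K, 7) = 2; 6 ⊕ 2 = 4.
P[4]: S = E(K, 2) = 7; B ⊕ 7 = C.
P[5]: S = E(K, 7) = 2; A ⊕ 2 = 8.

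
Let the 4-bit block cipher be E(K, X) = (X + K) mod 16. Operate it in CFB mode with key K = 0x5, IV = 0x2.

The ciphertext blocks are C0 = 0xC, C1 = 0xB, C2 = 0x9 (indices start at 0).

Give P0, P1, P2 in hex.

P0 = 0xB, P1 = 0xA, P2 = 0x9

CFB decryption: P_i = C_i ⊕ E(K, C_{i−1}), with C_{−1} = IV.
P0: E(K, 0x2) = 0x7; 0xC ⊕ 0x7 = 0xB.
P1: E(K, 0xC) = 0x1; 0xB ⊕ 0x1 = 0xA.
P2: E(K, 0xB) = 0x0; 0x9 ⊕ 0x0 = 0x9.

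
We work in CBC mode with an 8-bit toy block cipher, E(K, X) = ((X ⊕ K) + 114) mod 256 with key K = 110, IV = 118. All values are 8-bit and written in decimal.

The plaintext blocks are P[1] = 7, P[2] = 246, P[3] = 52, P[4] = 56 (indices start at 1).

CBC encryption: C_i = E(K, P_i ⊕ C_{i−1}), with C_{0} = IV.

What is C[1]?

C[1] = 145

C[1]: P[1] ⊕ 118 = 113; E(K, 113) = 145.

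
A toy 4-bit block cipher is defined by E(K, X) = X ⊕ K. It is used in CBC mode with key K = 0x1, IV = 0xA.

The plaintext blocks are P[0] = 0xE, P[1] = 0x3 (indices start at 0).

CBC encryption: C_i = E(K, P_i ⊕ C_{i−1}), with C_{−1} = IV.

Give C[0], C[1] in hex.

C[0] = 0x5, C[1] = 0x7

C[0]: P[0] ⊕ 0xA = 0x4; E(K, 0x4) = 0x5.
C[1]: P[1] ⊕ 0x5 = 0x6; E(K, 0x6) = 0x7.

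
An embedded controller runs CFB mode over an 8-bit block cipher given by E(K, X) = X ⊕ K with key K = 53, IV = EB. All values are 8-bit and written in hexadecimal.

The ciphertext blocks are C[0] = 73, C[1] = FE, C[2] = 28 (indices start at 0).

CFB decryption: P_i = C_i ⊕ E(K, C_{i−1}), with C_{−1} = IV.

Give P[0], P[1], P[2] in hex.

P[0]: E(K, EB) = B8; 73 ⊕ B8 = CB.
P[1]: E(K, 73) = 20; FE ⊕ 20 = DE.
P[2]: E(K, FE) = AD; 28 ⊕ AD = 85.

P[0] = CB, P[1] = DE, P[2] = 85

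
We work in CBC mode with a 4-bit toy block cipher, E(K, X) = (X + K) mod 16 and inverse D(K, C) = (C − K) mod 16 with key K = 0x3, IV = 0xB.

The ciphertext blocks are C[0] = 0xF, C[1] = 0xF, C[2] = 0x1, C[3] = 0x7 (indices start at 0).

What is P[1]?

CBC decryption: P_i = D(K, C_i) ⊕ C_{i−1}, with C_{−1} = IV.
P[1]: D(K, 0xF) = 0xC; 0xC ⊕ 0xF = 0x3.

P[1] = 0x3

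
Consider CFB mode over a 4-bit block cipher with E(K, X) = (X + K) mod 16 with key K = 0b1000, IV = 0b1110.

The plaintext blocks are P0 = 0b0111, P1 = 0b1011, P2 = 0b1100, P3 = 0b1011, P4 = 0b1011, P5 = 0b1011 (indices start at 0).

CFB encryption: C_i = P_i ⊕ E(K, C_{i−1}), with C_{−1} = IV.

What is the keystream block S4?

0b1101

C0: E(K, 0b1110) = 0b0110; 0b0111 ⊕ 0b0110 = 0b0001.
C1: E(K, 0b0001) = 0b1001; 0b1011 ⊕ 0b1001 = 0b0010.
C2: E(K, 0b0010) = 0b1010; 0b1100 ⊕ 0b1010 = 0b0110.
C3: E(K, 0b0110) = 0b1110; 0b1011 ⊕ 0b1110 = 0b0101.
C4: E(K, 0b0101) = 0b1101; 0b1011 ⊕ 0b1101 = 0b0110.
So S4 = 0b1101.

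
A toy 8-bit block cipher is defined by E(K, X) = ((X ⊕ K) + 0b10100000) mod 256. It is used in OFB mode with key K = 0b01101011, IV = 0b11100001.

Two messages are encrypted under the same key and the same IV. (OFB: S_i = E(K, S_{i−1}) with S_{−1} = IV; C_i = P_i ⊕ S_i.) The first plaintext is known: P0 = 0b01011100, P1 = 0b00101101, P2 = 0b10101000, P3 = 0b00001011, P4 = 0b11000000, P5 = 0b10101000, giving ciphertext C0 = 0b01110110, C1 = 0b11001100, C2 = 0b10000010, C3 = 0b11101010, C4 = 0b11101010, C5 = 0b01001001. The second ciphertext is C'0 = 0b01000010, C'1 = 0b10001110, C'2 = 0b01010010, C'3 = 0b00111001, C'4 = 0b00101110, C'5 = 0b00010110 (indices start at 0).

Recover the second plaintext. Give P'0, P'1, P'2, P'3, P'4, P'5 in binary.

P'0 = 0b01101000, P'1 = 0b01101111, P'2 = 0b01111000, P'3 = 0b11011000, P'4 = 0b00000100, P'5 = 0b11110111

In OFB with a reused IV, both messages share the same keystream S_i, so C_i ⊕ C'_i = P_i ⊕ P'_i and thus P'_i = P_i ⊕ C_i ⊕ C'_i.
P'0: 0b01011100 ⊕ 0b01110110 ⊕ 0b01000010 = 0b01101000.
P'1: 0b00101101 ⊕ 0b11001100 ⊕ 0b10001110 = 0b01101111.
P'2: 0b10101000 ⊕ 0b10000010 ⊕ 0b01010010 = 0b01111000.
P'3: 0b00001011 ⊕ 0b11101010 ⊕ 0b00111001 = 0b11011000.
P'4: 0b11000000 ⊕ 0b11101010 ⊕ 0b00101110 = 0b00000100.
P'5: 0b10101000 ⊕ 0b01001001 ⊕ 0b00010110 = 0b11110111.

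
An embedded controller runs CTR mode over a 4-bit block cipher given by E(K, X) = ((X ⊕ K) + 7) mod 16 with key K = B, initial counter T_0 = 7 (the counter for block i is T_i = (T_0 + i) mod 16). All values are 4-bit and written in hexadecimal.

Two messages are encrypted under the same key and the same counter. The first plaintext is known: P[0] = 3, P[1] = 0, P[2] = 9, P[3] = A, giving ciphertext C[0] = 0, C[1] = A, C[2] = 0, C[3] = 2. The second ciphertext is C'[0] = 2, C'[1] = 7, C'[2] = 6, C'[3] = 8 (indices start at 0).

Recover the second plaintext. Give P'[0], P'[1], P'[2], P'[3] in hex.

In CTR with a reused counter, both messages share the same keystream S_i, so C_i ⊕ C'_i = P_i ⊕ P'_i and thus P'_i = P_i ⊕ C_i ⊕ C'_i.
P'[0]: 3 ⊕ 0 ⊕ 2 = 1.
P'[1]: 0 ⊕ A ⊕ 7 = D.
P'[2]: 9 ⊕ 0 ⊕ 6 = F.
P'[3]: A ⊕ 2 ⊕ 8 = 0.

P'[0] = 1, P'[1] = D, P'[2] = F, P'[3] = 0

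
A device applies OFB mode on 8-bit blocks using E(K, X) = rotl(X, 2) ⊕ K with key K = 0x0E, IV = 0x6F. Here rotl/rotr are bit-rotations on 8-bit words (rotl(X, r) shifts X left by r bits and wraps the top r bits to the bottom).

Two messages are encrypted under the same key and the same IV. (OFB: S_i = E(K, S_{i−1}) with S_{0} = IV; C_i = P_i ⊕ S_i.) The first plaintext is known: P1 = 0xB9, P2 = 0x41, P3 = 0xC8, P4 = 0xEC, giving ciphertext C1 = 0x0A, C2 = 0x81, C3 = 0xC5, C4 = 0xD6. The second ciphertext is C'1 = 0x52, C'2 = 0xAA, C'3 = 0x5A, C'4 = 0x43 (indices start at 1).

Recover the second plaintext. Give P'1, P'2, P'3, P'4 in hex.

P'1 = 0xE1, P'2 = 0x6A, P'3 = 0x57, P'4 = 0x79

In OFB with a reused IV, both messages share the same keystream S_i, so C_i ⊕ C'_i = P_i ⊕ P'_i and thus P'_i = P_i ⊕ C_i ⊕ C'_i.
P'1: 0xB9 ⊕ 0x0A ⊕ 0x52 = 0xE1.
P'2: 0x41 ⊕ 0x81 ⊕ 0xAA = 0x6A.
P'3: 0xC8 ⊕ 0xC5 ⊕ 0x5A = 0x57.
P'4: 0xEC ⊕ 0xD6 ⊕ 0x43 = 0x79.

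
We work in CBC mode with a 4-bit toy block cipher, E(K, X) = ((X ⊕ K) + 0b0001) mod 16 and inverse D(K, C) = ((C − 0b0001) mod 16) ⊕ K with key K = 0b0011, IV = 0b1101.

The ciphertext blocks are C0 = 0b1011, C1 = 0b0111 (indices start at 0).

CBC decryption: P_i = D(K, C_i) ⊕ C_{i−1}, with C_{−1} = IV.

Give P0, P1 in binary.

P0 = 0b0100, P1 = 0b1110

P0: D(K, 0b1011) = 0b1001; 0b1001 ⊕ 0b1101 = 0b0100.
P1: D(K, 0b0111) = 0b0101; 0b0101 ⊕ 0b1011 = 0b1110.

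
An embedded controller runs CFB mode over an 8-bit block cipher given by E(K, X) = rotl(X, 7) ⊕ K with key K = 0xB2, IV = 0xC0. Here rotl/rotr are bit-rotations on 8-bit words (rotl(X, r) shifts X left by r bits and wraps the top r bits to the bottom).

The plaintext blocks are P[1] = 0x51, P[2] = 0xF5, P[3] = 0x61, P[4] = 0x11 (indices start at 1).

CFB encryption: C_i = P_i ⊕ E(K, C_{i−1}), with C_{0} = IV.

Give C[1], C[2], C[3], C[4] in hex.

C[1] = 0x83, C[2] = 0x86, C[3] = 0x90, C[4] = 0xEB

C[1]: E(K, 0xC0) = 0xD2; 0x51 ⊕ 0xD2 = 0x83.
C[2]: E(K, 0x83) = 0x73; 0xF5 ⊕ 0x73 = 0x86.
C[3]: E(K, 0x86) = 0xF1; 0x61 ⊕ 0xF1 = 0x90.
C[4]: E(K, 0x90) = 0xFA; 0x11 ⊕ 0xFA = 0xEB.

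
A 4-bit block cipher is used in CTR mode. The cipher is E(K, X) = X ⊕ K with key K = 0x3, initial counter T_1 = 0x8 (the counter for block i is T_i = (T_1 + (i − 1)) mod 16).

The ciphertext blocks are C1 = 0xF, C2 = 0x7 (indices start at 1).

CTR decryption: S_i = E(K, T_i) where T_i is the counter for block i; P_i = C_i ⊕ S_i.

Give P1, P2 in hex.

P1: T = 0x8, S = E(K, T) = 0xB; 0xF ⊕ 0xB = 0x4.
P2: T = 0x9, S = E(K, T) = 0xA; 0x7 ⊕ 0xA = 0xD.

P1 = 0x4, P2 = 0xD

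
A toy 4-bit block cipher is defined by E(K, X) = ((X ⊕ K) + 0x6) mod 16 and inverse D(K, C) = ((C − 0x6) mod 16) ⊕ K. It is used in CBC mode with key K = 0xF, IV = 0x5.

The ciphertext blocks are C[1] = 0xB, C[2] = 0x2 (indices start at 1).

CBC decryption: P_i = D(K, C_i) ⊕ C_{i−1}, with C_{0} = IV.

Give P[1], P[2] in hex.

P[1] = 0xF, P[2] = 0x8

P[1]: D(K, 0xB) = 0xA; 0xA ⊕ 0x5 = 0xF.
P[2]: D(K, 0x2) = 0x3; 0x3 ⊕ 0xB = 0x8.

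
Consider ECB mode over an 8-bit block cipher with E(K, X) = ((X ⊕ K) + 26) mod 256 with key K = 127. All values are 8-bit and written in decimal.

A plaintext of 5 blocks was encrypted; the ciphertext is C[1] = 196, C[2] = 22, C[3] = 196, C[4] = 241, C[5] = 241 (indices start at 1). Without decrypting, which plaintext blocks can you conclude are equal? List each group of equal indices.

P[1] = P[3]; P[4] = P[5]

ECB encrypts each block independently with the same key, so equal ciphertext blocks imply equal plaintext blocks.
C[1] = C[3] = 196, so P[1] = P[3].
C[4] = C[5] = 241, so P[4] = P[5].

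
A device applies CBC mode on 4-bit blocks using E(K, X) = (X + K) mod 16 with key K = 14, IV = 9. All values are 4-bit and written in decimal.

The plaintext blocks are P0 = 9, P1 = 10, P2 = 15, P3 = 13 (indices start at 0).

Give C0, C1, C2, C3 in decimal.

C0 = 14, C1 = 2, C2 = 11, C3 = 4

CBC encryption: C_i = E(K, P_i ⊕ C_{i−1}), with C_{−1} = IV.
C0: P0 ⊕ 9 = 0; E(K, 0) = 14.
C1: P1 ⊕ 14 = 4; E(K, 4) = 2.
C2: P2 ⊕ 2 = 13; E(K, 13) = 11.
C3: P3 ⊕ 11 = 6; E(K, 6) = 4.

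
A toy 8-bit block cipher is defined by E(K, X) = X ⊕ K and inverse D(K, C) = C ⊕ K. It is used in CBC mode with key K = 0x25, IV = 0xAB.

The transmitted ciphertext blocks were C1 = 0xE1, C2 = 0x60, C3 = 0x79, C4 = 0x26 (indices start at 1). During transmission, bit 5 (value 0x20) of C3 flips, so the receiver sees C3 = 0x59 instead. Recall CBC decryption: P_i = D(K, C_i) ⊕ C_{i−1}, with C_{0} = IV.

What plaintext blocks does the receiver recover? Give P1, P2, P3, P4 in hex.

Only C3 changed, to 0x59. In CBC, a change in C_i garbles P_i and flips the same bit in P_{i+1}. Decrypting the received ciphertext:
P1: D(K, 0xE1) = 0xC4; 0xC4 ⊕ 0xAB = 0x6F.
P2: D(K, 0x60) = 0x45; 0x45 ⊕ 0xE1 = 0xA4.
P3: D(K, 0x59) = 0x7C; 0x7C ⊕ 0x60 = 0x1C.
P4: D(K, 0x26) = 0x03; 0x03 ⊕ 0x59 = 0x5A.
Blocks that differ from the original plaintext: P3, P4.

P1 = 0x6F, P2 = 0xA4, P3 = 0x1C, P4 = 0x5A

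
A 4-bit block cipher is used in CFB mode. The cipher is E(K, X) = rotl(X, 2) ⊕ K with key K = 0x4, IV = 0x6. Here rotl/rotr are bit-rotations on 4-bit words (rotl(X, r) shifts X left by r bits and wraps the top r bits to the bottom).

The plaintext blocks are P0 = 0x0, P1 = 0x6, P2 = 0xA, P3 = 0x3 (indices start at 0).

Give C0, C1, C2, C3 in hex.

CFB encryption: C_i = P_i ⊕ E(K, C_{i−1}), with C_{−1} = IV.
C0: E(K, 0x6) = 0xD; 0x0 ⊕ 0xD = 0xD.
C1: E(K, 0xD) = 0x3; 0x6 ⊕ 0x3 = 0x5.
C2: E(K, 0x5) = 0x1; 0xA ⊕ 0x1 = 0xB.
C3: E(K, 0xB) = 0xA; 0x3 ⊕ 0xA = 0x9.

C0 = 0xD, C1 = 0x5, C2 = 0xB, C3 = 0x9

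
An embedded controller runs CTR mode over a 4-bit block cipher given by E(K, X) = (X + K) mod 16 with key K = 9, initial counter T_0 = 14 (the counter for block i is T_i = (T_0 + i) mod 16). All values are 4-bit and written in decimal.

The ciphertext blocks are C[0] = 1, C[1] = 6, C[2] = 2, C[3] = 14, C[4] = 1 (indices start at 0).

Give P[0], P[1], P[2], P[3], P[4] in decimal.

CTR decryption: S_i = E(K, T_i) where T_i is the counter for block i; P_i = C_i ⊕ S_i.
P[0]: T = 14, S = E(K, T) = 7; 1 ⊕ 7 = 6.
P[1]: T = 15, S = E(K, T) = 8; 6 ⊕ 8 = 14.
P[2]: T = 0, S = E(K, T) = 9; 2 ⊕ 9 = 11.
P[3]: T = 1, S = E(K, T) = 10; 14 ⊕ 10 = 4.
P[4]: T = 2, S = E(K, T) = 11; 1 ⊕ 11 = 10.

P[0] = 6, P[1] = 14, P[2] = 11, P[3] = 4, P[4] = 10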